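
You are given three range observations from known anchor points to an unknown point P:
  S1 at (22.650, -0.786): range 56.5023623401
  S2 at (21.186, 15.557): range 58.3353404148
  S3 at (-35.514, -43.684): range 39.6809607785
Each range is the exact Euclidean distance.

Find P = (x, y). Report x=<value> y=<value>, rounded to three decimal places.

eq1: (x − 22.650)² + (y + 0.786)² = 56.5023623401²
eq2: (x − 21.186)² + (y − 15.557)² = 58.3353404148²
eq3: (x + 35.514)² + (y + 43.684)² = 39.6809607785²
eq2−eq3, eq2−eq1 (x²,y² cancel):
  -113.400·x − 118.482·y = 4307.102500
  2.928·x − 32.686·y = 33.268442
det = -113.400·-32.686 − -118.482·2.928 = 4053.507696
x = (4307.102500·-32.686 − -118.482·33.268442) / 4053.507696 = -33.758476
y = (-113.400·33.268442 − 4307.102500·2.928) / 4053.507696 = -4.041891

x=-33.758 y=-4.042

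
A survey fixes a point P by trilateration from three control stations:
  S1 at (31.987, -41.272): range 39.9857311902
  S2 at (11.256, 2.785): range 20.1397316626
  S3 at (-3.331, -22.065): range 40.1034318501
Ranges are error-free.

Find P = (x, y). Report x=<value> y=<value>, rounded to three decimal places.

x=30.977 y=-1.299

eq1: (x − 31.987)² + (y + 41.272)² = 39.9857311902²
eq2: (x − 11.256)² + (y − 2.785)² = 20.1397316626²
eq3: (x + 3.331)² + (y + 22.065)² = 40.1034318501²
eq1−eq3, eq1−eq2 (x²,y² cancel):
  -70.636·x + 38.414·y = -2238.012914
  -41.462·x + 88.114·y = -1398.842485
det = -70.636·88.114 − 38.414·-41.462 = -4631.299236
x = (-2238.012914·88.114 − 38.414·-1398.842485) / -4631.299236 = 30.977298
y = (-70.636·-1398.842485 − -2238.012914·-41.462) / -4631.299236 = -1.299019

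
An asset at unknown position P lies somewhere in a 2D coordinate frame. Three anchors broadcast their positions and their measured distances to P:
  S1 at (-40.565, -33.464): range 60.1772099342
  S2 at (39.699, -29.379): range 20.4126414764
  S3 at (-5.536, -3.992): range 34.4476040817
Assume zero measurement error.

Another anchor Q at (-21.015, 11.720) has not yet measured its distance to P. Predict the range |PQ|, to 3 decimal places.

56.498

eq1: (x + 40.565)² + (y + 33.464)² = 60.1772099342²
eq2: (x − 39.699)² + (y + 29.379)² = 20.4126414764²
eq3: (x + 5.536)² + (y + 3.992)² = 34.4476040817²
eq2−eq3, eq2−eq1 (x²,y² cancel):
  -90.470·x + 50.774·y = -3162.514377
  -160.528·x − 8.170·y = -2878.398384
det = -90.470·-8.170 − 50.774·-160.528 = 8889.788572
x = (-3162.514377·-8.170 − 50.774·-2878.398384) / 8889.788572 = 19.346415
y = (-90.470·-2878.398384 − -3162.514377·-160.528) / 8889.788572 = -27.814318
|P − Q| = √((19.346415 − -21.015)² + (-27.814318 − 11.720)²) = 56.497842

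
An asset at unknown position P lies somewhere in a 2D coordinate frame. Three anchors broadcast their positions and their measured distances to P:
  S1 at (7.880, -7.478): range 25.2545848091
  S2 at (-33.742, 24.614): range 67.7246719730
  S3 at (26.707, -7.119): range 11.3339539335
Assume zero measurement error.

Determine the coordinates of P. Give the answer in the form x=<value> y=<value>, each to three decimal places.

eq1: (x − 7.880)² + (y + 7.478)² = 25.2545848091²
eq2: (x + 33.742)² + (y − 24.614)² = 67.7246719730²
eq3: (x − 26.707)² + (y + 7.119)² = 11.3339539335²
eq2−eq3, eq2−eq1 (x²,y² cancel):
  120.898·x − 63.466·y = 3477.745132
  83.244·x − 64.184·y = 2322.480464
det = 120.898·-64.184 − -63.466·83.244 = -2476.553528
x = (3477.745132·-64.184 − -63.466·2322.480464) / -2476.553528 = 30.613935
y = (120.898·2322.480464 − 3477.745132·83.244) / -2476.553528 = 3.520284

x=30.614 y=3.520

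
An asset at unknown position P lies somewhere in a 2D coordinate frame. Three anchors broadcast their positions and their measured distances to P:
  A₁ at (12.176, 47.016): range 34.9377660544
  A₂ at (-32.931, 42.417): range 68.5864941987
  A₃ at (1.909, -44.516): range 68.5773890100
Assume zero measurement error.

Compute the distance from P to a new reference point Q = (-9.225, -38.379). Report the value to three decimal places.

68.921

eq1: (x − 12.176)² + (y − 47.016)² = 34.9377660544²
eq2: (x + 32.931)² + (y − 42.417)² = 68.5864941987²
eq3: (x − 1.909)² + (y + 44.516)² = 68.5773890100²
eq2−eq3, eq2−eq1 (x²,y² cancel):
  69.680·x − 173.866·y = -897.085210
  90.214·x + 9.198·y = 2958.566272
det = 69.680·9.198 − -173.866·90.214 = 16326.063964
x = (-897.085210·9.198 − -173.866·2958.566272) / 16326.063964 = 31.002126
y = (69.680·2958.566272 − -897.085210·90.214) / 16326.063964 = 17.584308
|P − Q| = √((31.002126 − -9.225)² + (17.584308 − -38.379)²) = 68.921068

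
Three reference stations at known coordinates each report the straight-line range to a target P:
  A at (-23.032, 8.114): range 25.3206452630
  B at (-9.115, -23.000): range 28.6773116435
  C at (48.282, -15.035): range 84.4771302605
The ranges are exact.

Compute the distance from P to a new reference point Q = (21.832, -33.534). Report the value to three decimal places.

eq1: (x + 23.032)² + (y − 8.114)² = 25.3206452630²
eq2: (x + 9.115)² + (y + 23.000)² = 28.6773116435²
eq3: (x − 48.282)² + (y + 15.035)² = 84.4771302605²
eq3−eq1, eq3−eq2 (x²,y² cancel):
  -142.628·x + 46.298·y = 4534.357732
  -114.794·x − 15.930·y = 4368.877810
det = -142.628·-15.930 − 46.298·-114.794 = 7586.796652
x = (4534.357732·-15.930 − 46.298·4368.877810) / 7586.796652 = -36.181624
y = (-142.628·4368.877810 − 4534.357732·-114.794) / 7586.796652 = -13.524449
|P − Q| = √((-36.181624 − 21.832)² + (-13.524449 − -33.534)²) = 61.367440

61.367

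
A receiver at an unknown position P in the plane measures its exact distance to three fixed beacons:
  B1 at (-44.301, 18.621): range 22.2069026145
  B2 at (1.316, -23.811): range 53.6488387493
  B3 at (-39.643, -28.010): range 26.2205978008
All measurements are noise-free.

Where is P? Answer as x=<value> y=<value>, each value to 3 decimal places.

x=-48.230 y=-3.235

eq1: (x + 44.301)² + (y − 18.621)² = 22.2069026145²
eq2: (x − 1.316)² + (y + 23.811)² = 53.6488387493²
eq3: (x + 39.643)² + (y + 28.010)² = 26.2205978008²
eq3−eq1, eq3−eq2 (x²,y² cancel):
  -9.316·x + 93.262·y = 147.565918
  81.918·x + 8.398·y = -3978.110122
det = -9.316·8.398 − 93.262·81.918 = -7718.072284
x = (147.565918·8.398 − 93.262·-3978.110122) / -7718.072284 = -48.230407
y = (-9.316·-3978.110122 − 147.565918·81.918) / -7718.072284 = -3.235493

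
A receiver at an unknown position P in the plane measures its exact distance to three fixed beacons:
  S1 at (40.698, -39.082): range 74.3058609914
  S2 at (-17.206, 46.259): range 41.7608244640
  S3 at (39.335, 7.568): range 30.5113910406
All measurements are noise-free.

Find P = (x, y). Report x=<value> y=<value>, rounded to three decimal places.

x=22.370 y=32.928

eq1: (x − 40.698)² + (y + 39.082)² = 74.3058609914²
eq2: (x + 17.206)² + (y − 46.259)² = 41.7608244640²
eq3: (x − 39.335)² + (y − 7.568)² = 30.5113910406²
eq3−eq1, eq3−eq2 (x²,y² cancel):
  2.726·x − 93.300·y = -3011.202915
  -113.082·x + 77.382·y = 18.403191
det = 2.726·77.382 − -93.300·-113.082 = -10339.607268
x = (-3011.202915·77.382 − -93.300·18.403191) / -10339.607268 = 22.369891
y = (2.726·18.403191 − -3011.202915·-113.082) / -10339.607268 = 32.928009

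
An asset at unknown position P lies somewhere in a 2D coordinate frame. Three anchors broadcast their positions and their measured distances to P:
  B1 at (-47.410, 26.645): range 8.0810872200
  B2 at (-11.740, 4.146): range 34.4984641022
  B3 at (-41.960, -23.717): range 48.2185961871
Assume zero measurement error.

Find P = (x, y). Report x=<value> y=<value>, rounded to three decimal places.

x=-39.634 y=24.445

eq1: (x + 47.410)² + (y − 26.645)² = 8.0810872200²
eq2: (x + 11.740)² + (y − 4.146)² = 34.4984641022²
eq3: (x + 41.960)² + (y + 23.717)² = 48.2185961871²
eq2−eq1, eq2−eq3 (x²,y² cancel):
  -71.340·x + 44.998·y = 3927.487264
  -60.440·x − 55.726·y = 1033.231780
det = -71.340·-55.726 − 44.998·-60.440 = 6695.171960
x = (3927.487264·-55.726 − 44.998·1033.231780) / 6695.171960 = -39.634011
y = (-71.340·1033.231780 − 3927.487264·-60.440) / 6695.171960 = 24.445462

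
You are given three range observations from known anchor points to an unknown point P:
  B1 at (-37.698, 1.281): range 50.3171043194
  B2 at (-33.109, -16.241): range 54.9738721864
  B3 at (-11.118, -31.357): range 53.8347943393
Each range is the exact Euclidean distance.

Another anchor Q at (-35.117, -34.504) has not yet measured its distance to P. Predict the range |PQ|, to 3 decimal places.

eq1: (x + 37.698)² + (y − 1.281)² = 50.3171043194²
eq2: (x + 33.109)² + (y + 16.241)² = 54.9738721864²
eq3: (x + 11.118)² + (y + 31.357)² = 53.8347943393²
eq3−eq1, eq3−eq2 (x²,y² cancel):
  -53.160·x + 65.276·y = 682.282886
  -43.982·x + 30.232·y = 129.163047
det = -53.160·30.232 − 65.276·-43.982 = 1263.835912
x = (682.282886·30.232 − 65.276·129.163047) / 1263.835912 = 9.649614
y = (-53.160·129.163047 − 682.282886·-43.982) / 1263.835912 = 18.310809
|P − Q| = √((9.649614 − -35.117)² + (18.310809 − -34.504)²) = 69.234773

69.235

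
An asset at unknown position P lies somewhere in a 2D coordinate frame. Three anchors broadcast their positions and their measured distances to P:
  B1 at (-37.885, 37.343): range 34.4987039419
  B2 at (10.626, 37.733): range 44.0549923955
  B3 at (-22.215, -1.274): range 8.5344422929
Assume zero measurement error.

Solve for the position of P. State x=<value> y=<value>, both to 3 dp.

eq1: (x + 37.885)² + (y − 37.343)² = 34.4987039419²
eq2: (x − 10.626)² + (y − 37.733)² = 44.0549923955²
eq3: (x + 22.215)² + (y + 1.274)² = 8.5344422929²
eq2−eq3, eq2−eq1 (x²,y² cancel):
  -65.682·x − 78.014·y = 826.443786
  -97.022·x − 0.780·y = 2043.763490
det = -65.682·-0.780 − -78.014·-97.022 = -7517.842348
x = (826.443786·-0.780 − -78.014·2043.763490) / -7517.842348 = -21.122755
y = (-65.682·2043.763490 − 826.443786·-97.022) / -7517.842348 = 7.190260

x=-21.123 y=7.190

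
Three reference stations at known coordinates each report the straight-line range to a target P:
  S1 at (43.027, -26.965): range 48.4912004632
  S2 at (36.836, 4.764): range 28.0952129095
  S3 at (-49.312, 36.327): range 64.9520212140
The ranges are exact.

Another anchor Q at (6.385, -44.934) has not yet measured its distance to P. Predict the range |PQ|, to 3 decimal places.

eq1: (x − 43.027)² + (y + 26.965)² = 48.4912004632²
eq2: (x − 36.836)² + (y − 4.764)² = 28.0952129095²
eq3: (x + 49.312)² + (y − 36.327)² = 64.9520212140²
eq1−eq3, eq1−eq2 (x²,y² cancel):
  -184.678·x + 126.584·y = -694.478218
  -12.382·x + 63.458·y = 363.208172
det = -184.678·63.458 − 126.584·-12.382 = -10151.933436
x = (-694.478218·63.458 − 126.584·363.208172) / -10151.933436 = 8.869891
y = (-184.678·363.208172 − -694.478218·-12.382) / -10151.933436 = 7.454303
|P − Q| = √((8.869891 − 6.385)² + (7.454303 − -44.934)²) = 52.447202

52.447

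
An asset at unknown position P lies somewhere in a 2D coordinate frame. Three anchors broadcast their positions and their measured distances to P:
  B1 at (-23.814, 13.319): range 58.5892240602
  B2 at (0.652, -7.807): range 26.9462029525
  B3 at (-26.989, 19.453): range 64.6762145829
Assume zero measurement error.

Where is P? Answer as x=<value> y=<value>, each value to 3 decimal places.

x=25.393 y=-18.483

eq1: (x + 23.814)² + (y − 13.319)² = 58.5892240602²
eq2: (x − 0.652)² + (y + 7.807)² = 26.9462029525²
eq3: (x + 26.989)² + (y − 19.453)² = 64.6762145829²
eq3−eq2, eq3−eq1 (x²,y² cancel):
  55.282·x − 54.520·y = 2411.463902
  6.350·x − 12.268·y = 387.992584
det = 55.282·-12.268 − -54.520·6.350 = -331.997576
x = (2411.463902·-12.268 − -54.520·387.992584) / -331.997576 = 25.393208
y = (55.282·387.992584 − 2411.463902·6.350) / -331.997576 = -18.482696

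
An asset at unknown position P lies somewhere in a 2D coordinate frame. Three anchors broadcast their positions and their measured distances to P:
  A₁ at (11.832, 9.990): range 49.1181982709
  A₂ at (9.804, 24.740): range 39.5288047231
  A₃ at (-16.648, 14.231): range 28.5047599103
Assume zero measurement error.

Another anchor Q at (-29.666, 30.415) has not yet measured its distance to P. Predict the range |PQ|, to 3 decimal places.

11.232

eq1: (x − 11.832)² + (y − 9.990)² = 49.1181982709²
eq2: (x − 9.804)² + (y − 24.740)² = 39.5288047231²
eq3: (x + 16.648)² + (y − 14.231)² = 28.5047599103²
eq1−eq3, eq1−eq2 (x²,y² cancel):
  -56.960·x + 8.482·y = 1839.957005
  -4.056·x + 29.500·y = 1318.460691
det = -56.960·29.500 − 8.482·-4.056 = -1645.917008
x = (1839.957005·29.500 − 8.482·1318.460691) / -1645.917008 = -26.183306
y = (-56.960·1318.460691 − 1839.957005·-4.056) / -1645.917008 = 41.093600
|P − Q| = √((-26.183306 − -29.666)² + (41.093600 − 30.415)²) = 11.232171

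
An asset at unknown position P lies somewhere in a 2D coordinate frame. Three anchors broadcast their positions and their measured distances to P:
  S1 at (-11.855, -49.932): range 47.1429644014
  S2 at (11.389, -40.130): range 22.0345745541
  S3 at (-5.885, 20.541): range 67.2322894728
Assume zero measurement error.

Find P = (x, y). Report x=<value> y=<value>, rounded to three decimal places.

eq1: (x + 11.855)² + (y + 49.932)² = 47.1429644014²
eq2: (x − 11.389)² + (y + 40.130)² = 22.0345745541²
eq3: (x + 5.885)² + (y − 20.541)² = 67.2322894728²
eq1−eq3, eq1−eq2 (x²,y² cancel):
  11.940·x + 140.946·y = -4474.901398
  46.488·x + 19.604·y = 843.317189
det = 11.940·19.604 − 140.946·46.488 = -6318.225888
x = (-4474.901398·19.604 − 140.946·843.317189) / -6318.225888 = 32.697177
y = (11.940·843.317189 − -4474.901398·46.488) / -6318.225888 = -34.518934

x=32.697 y=-34.519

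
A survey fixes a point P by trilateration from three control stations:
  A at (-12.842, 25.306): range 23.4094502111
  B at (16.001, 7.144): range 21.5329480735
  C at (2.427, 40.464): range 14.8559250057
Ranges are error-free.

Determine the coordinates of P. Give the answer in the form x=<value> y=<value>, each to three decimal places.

eq1: (x + 12.842)² + (y − 25.306)² = 23.4094502111²
eq2: (x − 16.001)² + (y − 7.144)² = 21.5329480735²
eq3: (x − 2.427)² + (y − 40.464)² = 14.8559250057²
eq1−eq3, eq1−eq2 (x²,y² cancel):
  30.538·x + 30.316·y = 1165.218876
  57.686·x − 36.324·y = -413.907357
det = 30.538·-36.324 − 30.316·57.686 = -2858.071088
x = (1165.218876·-36.324 − 30.316·-413.907357) / -2858.071088 = 10.418703
y = (30.538·-413.907357 − 1165.218876·57.686) / -2858.071088 = 27.940774

x=10.419 y=27.941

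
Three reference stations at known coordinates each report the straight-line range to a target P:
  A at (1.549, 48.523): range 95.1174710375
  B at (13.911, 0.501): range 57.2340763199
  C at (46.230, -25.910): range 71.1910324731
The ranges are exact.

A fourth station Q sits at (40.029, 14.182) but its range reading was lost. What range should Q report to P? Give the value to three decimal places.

85.225

eq1: (x − 1.549)² + (y − 48.523)² = 95.1174710375²
eq2: (x − 13.911)² + (y − 0.501)² = 57.2340763199²
eq3: (x − 46.230)² + (y + 25.910)² = 71.1910324731²
eq1−eq3, eq1−eq2 (x²,y² cancel):
  89.362·x − 148.866·y = 4430.830262
  24.724·x − 96.044·y = 3608.479796
det = 89.362·-96.044 − -148.866·24.724 = -4902.120944
x = (4430.830262·-96.044 − -148.866·3608.479796) / -4902.120944 = -22.770816
y = (89.362·3608.479796 − 4430.830262·24.724) / -4902.120944 = -43.432858
|P − Q| = √((-22.770816 − 40.029)² + (-43.432858 − 14.182)²) = 85.224930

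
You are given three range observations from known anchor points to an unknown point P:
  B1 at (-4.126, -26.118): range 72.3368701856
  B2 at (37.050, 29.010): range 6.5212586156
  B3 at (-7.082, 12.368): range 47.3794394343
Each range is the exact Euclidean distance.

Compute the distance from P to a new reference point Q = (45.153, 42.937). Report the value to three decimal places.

13.247

eq1: (x + 4.126)² + (y + 26.118)² = 72.3368701856²
eq2: (x − 37.050)² + (y − 29.010)² = 6.5212586156²
eq3: (x + 7.082)² + (y − 12.368)² = 47.3794394343²
eq3−eq2, eq3−eq1 (x²,y² cancel):
  88.264·x + 33.284·y = 4213.444919
  5.912·x − 76.972·y = -2491.759855
det = 88.264·-76.972 − 33.284·5.912 = -6990.631616
x = (4213.444919·-76.972 − 33.284·-2491.759855) / -6990.631616 = 34.529290
y = (88.264·-2491.759855 − 4213.444919·5.912) / -6990.631616 = 35.024386
|P − Q| = √((34.529290 − 45.153)² + (35.024386 − 42.937)²) = 13.246610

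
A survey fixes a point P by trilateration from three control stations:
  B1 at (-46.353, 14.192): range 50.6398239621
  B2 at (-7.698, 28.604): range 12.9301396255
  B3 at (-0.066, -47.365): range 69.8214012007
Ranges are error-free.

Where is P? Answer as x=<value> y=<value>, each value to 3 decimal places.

x=3.624 y=22.359

eq1: (x + 46.353)² + (y − 14.192)² = 50.6398239621²
eq2: (x + 7.698)² + (y − 28.604)² = 12.9301396255²
eq3: (x + 0.066)² + (y + 47.365)² = 69.8214012007²
eq2−eq3, eq2−eq1 (x²,y² cancel):
  15.264·x − 151.938·y = -3341.839994
  -77.310·x − 28.824·y = -924.637807
det = 15.264·-28.824 − -151.938·-77.310 = -12186.296316
x = (-3341.839994·-28.824 − -151.938·-924.637807) / -12186.296316 = 3.623941
y = (15.264·-924.637807 − -3341.839994·-77.310) / -12186.296316 = 22.358829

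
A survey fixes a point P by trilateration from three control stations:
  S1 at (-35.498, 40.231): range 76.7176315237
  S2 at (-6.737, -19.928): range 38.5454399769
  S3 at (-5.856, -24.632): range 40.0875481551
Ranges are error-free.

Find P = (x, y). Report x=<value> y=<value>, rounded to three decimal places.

x=27.887 y=-2.989

eq1: (x + 35.498)² + (y − 40.231)² = 76.7176315237²
eq2: (x + 6.737)² + (y + 19.928)² = 38.5454399769²
eq3: (x + 5.856)² + (y + 24.632)² = 40.0875481551²
eq3−eq1, eq3−eq2 (x²,y² cancel):
  -59.284·x + 129.726·y = -2040.970265
  -1.762·x + 9.408·y = -77.255233
det = -59.284·9.408 − 129.726·-1.762 = -329.166660
x = (-2040.970265·9.408 − 129.726·-77.255233) / -329.166660 = 27.886894
y = (-59.284·-77.255233 − -2040.970265·-1.762) / -329.166660 = -2.988789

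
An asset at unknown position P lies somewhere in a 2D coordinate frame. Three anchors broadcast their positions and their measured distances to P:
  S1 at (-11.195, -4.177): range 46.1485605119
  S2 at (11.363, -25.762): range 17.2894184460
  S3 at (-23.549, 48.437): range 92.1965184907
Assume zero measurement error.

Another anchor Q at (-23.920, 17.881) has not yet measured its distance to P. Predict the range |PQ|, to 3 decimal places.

69.457

eq1: (x + 11.195)² + (y + 4.177)² = 46.1485605119²
eq2: (x − 11.363)² + (y + 25.762)² = 17.2894184460²
eq3: (x + 23.549)² + (y − 48.437)² = 92.1965184907²
eq1−eq2, eq1−eq3 (x²,y² cancel):
  45.116·x − 43.170·y = 2480.788706
  -24.708·x + 105.228·y = -3612.585368
det = 45.116·105.228 − -43.170·-24.708 = 3680.822088
x = (2480.788706·105.228 − -43.170·-3612.585368) / 3680.822088 = 28.551536
y = (45.116·-3612.585368 − 2480.788706·-24.708) / 3680.822088 = -27.627001
|P − Q| = √((28.551536 − -23.920)² + (-27.627001 − 17.881)²) = 69.456751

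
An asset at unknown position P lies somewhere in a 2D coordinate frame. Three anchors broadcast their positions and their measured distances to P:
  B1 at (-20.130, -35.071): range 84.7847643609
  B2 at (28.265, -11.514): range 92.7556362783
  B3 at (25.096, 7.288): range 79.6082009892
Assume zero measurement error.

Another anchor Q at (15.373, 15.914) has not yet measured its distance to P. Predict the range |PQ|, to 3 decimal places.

eq1: (x + 20.130)² + (y + 35.071)² = 84.7847643609²
eq2: (x − 28.265)² + (y + 11.514)² = 92.7556362783²
eq3: (x − 25.096)² + (y − 7.288)² = 79.6082009892²
eq3−eq1, eq3−eq2 (x²,y² cancel):
  -90.452·x − 84.718·y = 101.277178
  6.338·x − 37.604·y = -2017.584136
det = -90.452·-37.604 − -84.718·6.338 = 3938.299692
x = (101.277178·-37.604 − -84.718·-2017.584136) / 3938.299692 = -44.367908
y = (-90.452·-2017.584136 − 101.277178·6.338) / 3938.299692 = 46.175416
|P − Q| = √((-44.367908 − 15.373)² + (46.175416 − 15.914)²) = 66.968122

66.968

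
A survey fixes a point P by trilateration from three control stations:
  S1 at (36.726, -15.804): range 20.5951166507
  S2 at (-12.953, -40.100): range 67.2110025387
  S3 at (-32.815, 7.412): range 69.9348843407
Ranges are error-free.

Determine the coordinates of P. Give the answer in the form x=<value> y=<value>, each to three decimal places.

eq1: (x − 36.726)² + (y + 15.804)² = 20.5951166507²
eq2: (x + 12.953)² + (y + 40.100)² = 67.2110025387²
eq3: (x + 32.815)² + (y − 7.412)² = 69.9348843407²
eq2−eq3, eq2−eq1 (x²,y² cancel):
  -39.724·x + 95.024·y = -1017.597425
  99.358·x + 48.592·y = 3915.935315
det = -39.724·48.592 − 95.024·99.358 = -11371.663200
x = (-1017.597425·48.592 − 95.024·3915.935315) / -11371.663200 = 37.070649
y = (-39.724·3915.935315 − -1017.597425·99.358) / -11371.663200 = 4.788233

x=37.071 y=4.788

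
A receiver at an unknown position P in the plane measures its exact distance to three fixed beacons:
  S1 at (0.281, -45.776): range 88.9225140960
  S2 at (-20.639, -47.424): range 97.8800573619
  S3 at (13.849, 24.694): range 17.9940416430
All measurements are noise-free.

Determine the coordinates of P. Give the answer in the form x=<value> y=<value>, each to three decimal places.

x=22.976 y=40.202

eq1: (x − 0.281)² + (y + 45.776)² = 88.9225140960²
eq2: (x + 20.639)² + (y + 47.424)² = 97.8800573619²
eq3: (x − 13.849)² + (y − 24.694)² = 17.9940416430²
eq2−eq1, eq2−eq3 (x²,y² cancel):
  41.840·x + 3.296·y = 1093.809156
  68.976·x + 144.236·y = 7383.304435
det = 41.840·144.236 − 3.296·68.976 = 5807.489344
x = (1093.809156·144.236 − 3.296·7383.304435) / 5807.489344 = 22.975726
y = (41.840·7383.304435 − 1093.809156·68.976) / 5807.489344 = 40.201688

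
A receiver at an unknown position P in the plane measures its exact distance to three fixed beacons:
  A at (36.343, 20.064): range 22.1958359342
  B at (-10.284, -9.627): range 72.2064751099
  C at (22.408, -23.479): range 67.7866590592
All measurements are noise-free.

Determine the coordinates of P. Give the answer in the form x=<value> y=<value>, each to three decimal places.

x=40.295 y=41.905

eq1: (x − 36.343)² + (y − 20.064)² = 22.1958359342²
eq2: (x + 10.284)² + (y + 9.627)² = 72.2064751099²
eq3: (x − 22.408)² + (y + 23.479)² = 67.7866590592²
eq2−eq1, eq2−eq3 (x²,y² cancel):
  93.254·x + 59.382·y = 6246.057875
  65.384·x − 27.704·y = 1473.686021
det = 93.254·-27.704 − 59.382·65.384 = -6466.141504
x = (6246.057875·-27.704 − 59.382·1473.686021) / -6466.141504 = 40.294697
y = (93.254·1473.686021 − 6246.057875·65.384) / -6466.141504 = 41.905228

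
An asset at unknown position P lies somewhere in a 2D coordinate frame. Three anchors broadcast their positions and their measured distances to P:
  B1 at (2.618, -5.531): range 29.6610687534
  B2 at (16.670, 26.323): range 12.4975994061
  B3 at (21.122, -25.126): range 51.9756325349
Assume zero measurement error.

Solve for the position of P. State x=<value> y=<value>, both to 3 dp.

x=4.376 y=24.078

eq1: (x − 2.618)² + (y + 5.531)² = 29.6610687534²
eq2: (x − 16.670)² + (y − 26.323)² = 12.4975994061²
eq3: (x − 21.122)² + (y + 25.126)² = 51.9756325349²
eq1−eq3, eq1−eq2 (x²,y² cancel):
  37.008·x − 39.190·y = -781.678503
  28.104·x + 63.708·y = 1656.932353
det = 37.008·63.708 − -39.190·28.104 = 3459.101424
x = (-781.678503·63.708 − -39.190·1656.932353) / 3459.101424 = 4.375704
y = (37.008·1656.932353 − -781.678503·28.104) / 3459.101424 = 24.077942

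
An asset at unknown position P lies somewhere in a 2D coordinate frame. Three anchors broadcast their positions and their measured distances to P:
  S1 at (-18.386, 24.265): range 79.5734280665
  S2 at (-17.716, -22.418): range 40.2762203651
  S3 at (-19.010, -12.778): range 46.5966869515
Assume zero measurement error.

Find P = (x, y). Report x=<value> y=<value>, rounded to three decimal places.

x=-47.124 y=-49.938

eq1: (x + 18.386)² + (y − 24.265)² = 79.5734280665²
eq2: (x + 17.716)² + (y + 22.418)² = 40.2762203651²
eq3: (x + 19.010)² + (y + 12.778)² = 46.5966869515²
eq2−eq1, eq2−eq3 (x²,y² cancel):
  -1.340·x + 93.366·y = -4599.344686
  -2.588·x + 19.280·y = -840.843304
det = -1.340·19.280 − 93.366·-2.588 = 215.796008
x = (-4599.344686·19.280 − 93.366·-840.843304) / 215.796008 = -47.124086
y = (-1.340·-840.843304 − -4599.344686·-2.588) / 215.796008 = -49.937782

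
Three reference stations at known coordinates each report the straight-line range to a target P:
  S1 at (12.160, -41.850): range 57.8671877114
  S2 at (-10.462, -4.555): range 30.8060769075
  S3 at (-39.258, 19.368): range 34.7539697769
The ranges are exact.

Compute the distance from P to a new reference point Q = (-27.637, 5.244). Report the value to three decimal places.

23.699

eq1: (x − 12.160)² + (y + 41.850)² = 57.8671877114²
eq2: (x + 10.462)² + (y + 4.555)² = 30.8060769075²
eq3: (x + 39.258)² + (y − 19.368)² = 34.7539697769²
eq1−eq3, eq1−eq2 (x²,y² cancel):
  -102.836·x + 122.436·y = 2157.794886
  -45.244·x + 74.590·y = 630.510408
det = -102.836·74.590 − 122.436·-45.244 = -2131.042856
x = (2157.794886·74.590 − 122.436·630.510408) / -2131.042856 = -39.301297
y = (-102.836·630.510408 − 2157.794886·-45.244) / -2131.042856 = -15.385943
|P − Q| = √((-39.301297 − -27.637)² + (-15.385943 − 5.244)²) = 23.699164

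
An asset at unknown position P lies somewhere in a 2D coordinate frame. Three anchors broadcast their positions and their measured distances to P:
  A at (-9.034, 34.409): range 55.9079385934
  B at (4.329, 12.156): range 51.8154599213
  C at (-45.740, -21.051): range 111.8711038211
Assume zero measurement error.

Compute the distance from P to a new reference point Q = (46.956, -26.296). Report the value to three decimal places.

eq1: (x + 9.034)² + (y − 34.409)² = 55.9079385934²
eq2: (x − 4.329)² + (y − 12.156)² = 51.8154599213²
eq3: (x + 45.740)² + (y + 21.051)² = 111.8711038211²
eq2−eq1, eq2−eq3 (x²,y² cancel):
  -26.726·x + 44.506·y = 658.228149
  -100.138·x − 66.414·y = -7461.518359
det = -26.726·-66.414 − 44.506·-100.138 = 6231.722392
x = (658.228149·-66.414 − 44.506·-7461.518359) / 6231.722392 = 46.274008
y = (-26.726·-7461.518359 − 658.228149·-100.138) / 6231.722392 = 42.577344
|P − Q| = √((46.274008 − 46.956)² + (42.577344 − -26.296)²) = 68.876721

68.877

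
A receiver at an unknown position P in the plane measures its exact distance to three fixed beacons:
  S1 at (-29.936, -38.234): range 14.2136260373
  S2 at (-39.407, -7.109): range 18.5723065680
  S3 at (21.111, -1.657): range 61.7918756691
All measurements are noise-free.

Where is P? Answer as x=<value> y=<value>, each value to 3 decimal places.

eq1: (x + 29.936)² + (y + 38.234)² = 14.2136260373²
eq2: (x + 39.407)² + (y + 7.109)² = 18.5723065680²
eq3: (x − 21.111)² + (y + 1.657)² = 61.7918756691²
eq3−eq2, eq3−eq1 (x²,y² cancel):
  -121.036·x − 10.904·y = 4628.334887
  -102.094·x − 73.154·y = 5525.791616
det = -121.036·-73.154 − -10.904·-102.094 = 7741.034568
x = (4628.334887·-73.154 − -10.904·5525.791616) / 7741.034568 = -35.954881
y = (-121.036·5525.791616 − 4628.334887·-102.094) / 7741.034568 = -25.357656

x=-35.955 y=-25.358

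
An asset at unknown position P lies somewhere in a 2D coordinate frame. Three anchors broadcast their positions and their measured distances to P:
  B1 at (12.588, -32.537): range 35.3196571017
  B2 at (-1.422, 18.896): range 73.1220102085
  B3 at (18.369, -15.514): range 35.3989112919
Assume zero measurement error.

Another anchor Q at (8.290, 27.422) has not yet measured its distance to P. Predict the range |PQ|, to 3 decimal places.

74.024

eq1: (x − 12.588)² + (y + 32.537)² = 35.3196571017²
eq2: (x + 1.422)² + (y − 18.896)² = 73.1220102085²
eq3: (x − 18.369)² + (y + 15.514)² = 35.3989112919²
eq3−eq1, eq3−eq2 (x²,y² cancel):
  -11.562·x − 34.046·y = 644.614499
  -39.582·x + 68.820·y = -4312.768913
det = -11.562·68.820 − -34.046·-39.582 = -2143.305612
x = (644.614499·68.820 − -34.046·-4312.768913) / -2143.305612 = 47.809402
y = (-11.562·-4312.768913 − 644.614499·-39.582) / -2143.305612 = -35.169677
|P − Q| = √((47.809402 − 8.290)² + (-35.169677 − 27.422)²) = 74.023653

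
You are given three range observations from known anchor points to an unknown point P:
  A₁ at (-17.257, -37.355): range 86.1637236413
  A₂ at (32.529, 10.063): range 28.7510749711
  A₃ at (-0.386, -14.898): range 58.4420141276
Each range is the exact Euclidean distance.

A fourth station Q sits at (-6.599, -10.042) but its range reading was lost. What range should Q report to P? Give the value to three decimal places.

57.274

eq1: (x + 17.257)² + (y + 37.355)² = 86.1637236413²
eq2: (x − 32.529)² + (y − 10.063)² = 28.7510749711²
eq3: (x + 0.386)² + (y + 14.898)² = 58.4420141276²
eq3−eq1, eq3−eq2 (x²,y² cancel):
  -33.742·x − 44.914·y = -2537.617582
  65.830·x + 49.922·y = 3526.145113
det = -33.742·49.922 − -44.914·65.830 = 1272.220496
x = (-2537.617582·49.922 − -44.914·3526.145113) / 1272.220496 = 24.909469
y = (-33.742·3526.145113 − -2537.617582·65.830) / 1272.220496 = 37.786042
|P − Q| = √((24.909469 − -6.599)² + (37.786042 − -10.042)²) = 57.273949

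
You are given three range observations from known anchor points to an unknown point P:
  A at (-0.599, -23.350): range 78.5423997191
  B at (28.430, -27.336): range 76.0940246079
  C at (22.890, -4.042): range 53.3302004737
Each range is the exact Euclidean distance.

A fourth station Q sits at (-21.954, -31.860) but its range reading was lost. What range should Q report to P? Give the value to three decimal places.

96.213

eq1: (x + 0.599)² + (y + 23.350)² = 78.5423997191²
eq2: (x − 28.430)² + (y + 27.336)² = 76.0940246079²
eq3: (x − 22.890)² + (y + 4.042)² = 53.3302004737²
eq1−eq3, eq1−eq2 (x²,y² cancel):
  46.978·x + 38.616·y = 3319.506834
  58.058·x − 7.972·y = 1388.548468
det = 46.978·-7.972 − 38.616·58.058 = -2616.476344
x = (3319.506834·-7.972 − 38.616·1388.548468) / -2616.476344 = 30.607308
y = (46.978·1388.548468 − 3319.506834·58.058) / -2616.476344 = 48.726868
|P − Q| = √((30.607308 − -21.954)² + (48.726868 − -31.860)²) = 96.212964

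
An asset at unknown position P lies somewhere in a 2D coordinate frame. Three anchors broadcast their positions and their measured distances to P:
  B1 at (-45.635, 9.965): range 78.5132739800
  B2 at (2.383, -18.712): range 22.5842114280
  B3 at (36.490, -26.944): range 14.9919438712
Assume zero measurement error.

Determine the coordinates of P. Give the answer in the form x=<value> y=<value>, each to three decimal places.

x=21.848 y=-30.164

eq1: (x + 45.635)² + (y − 9.965)² = 78.5132739800²
eq2: (x − 2.383)² + (y + 18.712)² = 22.5842114280²
eq3: (x − 36.490)² + (y + 26.944)² = 14.9919438712²
eq2−eq1, eq2−eq3 (x²,y² cancel):
  -96.036·x + 57.354·y = -3828.250768
  68.214·x − 16.464·y = 1986.969828
det = -96.036·-16.464 − 57.354·68.214 = -2331.209052
x = (-3828.250768·-16.464 − 57.354·1986.969828) / -2331.209052 = 21.848039
y = (-96.036·1986.969828 − -3828.250768·68.214) / -2331.209052 = -30.164461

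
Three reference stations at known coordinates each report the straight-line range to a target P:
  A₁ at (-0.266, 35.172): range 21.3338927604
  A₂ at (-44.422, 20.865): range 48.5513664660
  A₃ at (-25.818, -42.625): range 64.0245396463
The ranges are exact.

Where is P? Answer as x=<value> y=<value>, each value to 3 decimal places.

eq1: (x + 0.266)² + (y − 35.172)² = 21.3338927604²
eq2: (x + 44.422)² + (y − 20.865)² = 48.5513664660²
eq3: (x + 25.818)² + (y + 42.625)² = 64.0245396463²
eq3−eq1, eq3−eq2 (x²,y² cancel):
  51.104·x + 155.594·y = 2397.687288
  -37.208·x + 126.980·y = 1667.109051
det = 51.104·126.980 − 155.594·-37.208 = 12278.527472
x = (2397.687288·126.980 − 155.594·1667.109051) / 12278.527472 = 3.670323
y = (51.104·1667.109051 − 2397.687288·-37.208) / 12278.527472 = 14.204398

x=3.670 y=14.204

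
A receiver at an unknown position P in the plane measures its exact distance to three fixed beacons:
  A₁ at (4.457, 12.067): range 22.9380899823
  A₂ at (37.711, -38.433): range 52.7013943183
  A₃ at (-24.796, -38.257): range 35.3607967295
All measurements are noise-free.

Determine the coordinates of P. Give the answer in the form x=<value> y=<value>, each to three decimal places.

x=-5.674 y=-8.513

eq1: (x − 4.457)² + (y − 12.067)² = 22.9380899823²
eq2: (x − 37.711)² + (y + 38.433)² = 52.7013943183²
eq3: (x + 24.796)² + (y + 38.257)² = 35.3607967295²
eq2−eq1, eq2−eq3 (x²,y² cancel):
  -66.508·x + 101.000·y = -482.456681
  -125.014·x + 0.352·y = 706.275673
det = -66.508·0.352 − 101.000·-125.014 = 12603.003184
x = (-482.456681·0.352 − 101.000·706.275673) / 12603.003184 = -5.673542
y = (-66.508·706.275673 − -482.456681·-125.014) / 12603.003184 = -8.512798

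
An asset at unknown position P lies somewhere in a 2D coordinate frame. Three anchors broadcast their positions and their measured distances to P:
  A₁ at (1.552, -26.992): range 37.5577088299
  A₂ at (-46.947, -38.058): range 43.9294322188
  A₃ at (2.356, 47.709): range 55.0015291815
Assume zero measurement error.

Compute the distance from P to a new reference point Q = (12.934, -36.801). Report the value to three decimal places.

eq1: (x − 1.552)² + (y + 26.992)² = 37.5577088299²
eq2: (x + 46.947)² + (y + 38.058)² = 43.9294322188²
eq3: (x − 2.356)² + (y − 47.709)² = 55.0015291815²
eq1−eq3, eq1−eq2 (x²,y² cancel):
  1.608·x + 149.402·y = -63.864071
  -96.998·x − 22.132·y = 2402.241882
det = 1.608·-22.132 − 149.402·-96.998 = 14456.106940
x = (-63.864071·-22.132 − 149.402·2402.241882) / 14456.106940 = -24.729085
y = (1.608·2402.241882 − -63.864071·-96.998) / 14456.106940 = -0.161308
|P − Q| = √((-24.729085 − 12.934)² + (-0.161308 − -36.801)²) = 52.544981

52.545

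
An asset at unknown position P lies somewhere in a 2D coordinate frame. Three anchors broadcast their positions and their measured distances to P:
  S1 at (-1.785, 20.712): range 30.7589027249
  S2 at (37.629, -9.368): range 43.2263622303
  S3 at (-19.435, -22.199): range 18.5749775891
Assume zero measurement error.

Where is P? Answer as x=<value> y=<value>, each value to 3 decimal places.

eq1: (x + 1.785)² + (y − 20.712)² = 30.7589027249²
eq2: (x − 37.629)² + (y + 9.368)² = 43.2263622303²
eq3: (x + 19.435)² + (y + 22.199)² = 18.5749775891²
eq2−eq3, eq2−eq1 (x²,y² cancel):
  -114.128·x − 25.662·y = 890.302360
  -78.828·x + 60.160·y = -149.119601
det = -114.128·60.160 − -25.662·-78.828 = -8888.824616
x = (890.302360·60.160 − -25.662·-149.119601) / -8888.824616 = -5.595102
y = (-114.128·-149.119601 − 890.302360·-78.828) / -8888.824616 = -9.810012

x=-5.595 y=-9.810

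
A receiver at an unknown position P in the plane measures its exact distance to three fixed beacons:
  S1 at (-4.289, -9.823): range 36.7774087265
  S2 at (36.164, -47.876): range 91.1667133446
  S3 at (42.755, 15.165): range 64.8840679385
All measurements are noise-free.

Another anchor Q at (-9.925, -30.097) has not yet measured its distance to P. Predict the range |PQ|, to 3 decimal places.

eq1: (x + 4.289)² + (y + 9.823)² = 36.7774087265²
eq2: (x − 36.164)² + (y + 47.876)² = 91.1667133446²
eq3: (x − 42.755)² + (y − 15.165)² = 64.8840679385²
eq1−eq2, eq1−eq3 (x²,y² cancel):
  80.906·x − 76.106·y = -3473.732407
  94.088·x + 49.976·y = -914.284080
det = 80.906·49.976 − -76.106·94.088 = 11204.019584
x = (-3473.732407·49.976 − -76.106·-914.284080) / 11204.019584 = -21.705224
y = (80.906·-914.284080 − -3473.732407·94.088) / 11204.019584 = 22.569174
|P − Q| = √((-21.705224 − -9.925)² + (22.569174 − -30.097)²) = 53.967579

53.968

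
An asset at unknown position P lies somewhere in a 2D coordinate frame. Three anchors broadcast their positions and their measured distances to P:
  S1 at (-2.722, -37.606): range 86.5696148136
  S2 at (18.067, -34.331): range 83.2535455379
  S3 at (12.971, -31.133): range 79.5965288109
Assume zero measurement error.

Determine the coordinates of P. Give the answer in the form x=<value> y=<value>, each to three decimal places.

x=7.941 y=48.304

eq1: (x + 2.722)² + (y + 37.606)² = 86.5696148136²
eq2: (x − 18.067)² + (y + 34.331)² = 83.2535455379²
eq3: (x − 12.971)² + (y + 31.133)² = 79.5965288109²
eq2−eq3, eq2−eq1 (x²,y² cancel):
  -10.192·x + 6.396·y = 228.021926
  -41.578·x − 6.550·y = -646.558894
det = -10.192·-6.550 − 6.396·-41.578 = 332.690488
x = (228.021926·-6.550 − 6.396·-646.558894) / 332.690488 = 7.940855
y = (-10.192·-646.558894 − 228.021926·-41.578) / 332.690488 = 48.304428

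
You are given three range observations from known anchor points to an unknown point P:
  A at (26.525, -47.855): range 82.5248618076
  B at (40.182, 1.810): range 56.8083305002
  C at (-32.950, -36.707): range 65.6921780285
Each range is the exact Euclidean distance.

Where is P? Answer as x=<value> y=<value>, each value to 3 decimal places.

x=-11.503 y=25.386

eq1: (x − 26.525)² + (y + 47.855)² = 82.5248618076²
eq2: (x − 40.182)² + (y − 1.810)² = 56.8083305002²
eq3: (x + 32.950)² + (y + 36.707)² = 65.6921780285²
eq3−eq1, eq3−eq2 (x²,y² cancel):
  118.950·x − 22.296·y = -1934.320261
  146.264·x + 77.034·y = 273.038715
det = 118.950·77.034 − -22.296·146.264 = 12424.296444
x = (-1934.320261·77.034 − -22.296·273.038715) / 12424.296444 = -11.503328
y = (118.950·273.038715 − -1934.320261·146.264) / 12424.296444 = 25.385693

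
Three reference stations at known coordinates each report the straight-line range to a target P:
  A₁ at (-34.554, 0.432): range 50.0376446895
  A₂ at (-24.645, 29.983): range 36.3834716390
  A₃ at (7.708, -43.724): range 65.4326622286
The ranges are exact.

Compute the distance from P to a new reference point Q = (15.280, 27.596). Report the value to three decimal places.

7.474

eq1: (x + 34.554)² + (y − 0.432)² = 50.0376446895²
eq2: (x + 24.645)² + (y − 29.983)² = 36.3834716390²
eq3: (x − 7.708)² + (y + 43.724)² = 65.4326622286²
eq3−eq2, eq3−eq1 (x²,y² cancel):
  -64.706·x + 147.414·y = 2492.831152
  -84.524·x + 88.312·y = 1000.631500
det = -64.706·88.312 − 147.414·-84.524 = 6745.704664
x = (2492.831152·88.312 − 147.414·1000.631500) / 6745.704664 = 10.768306
y = (-64.706·1000.631500 − 2492.831152·-84.524) / 6745.704664 = 21.637057
|P − Q| = √((10.768306 − 15.280)² + (21.637057 − 27.596)²) = 7.474248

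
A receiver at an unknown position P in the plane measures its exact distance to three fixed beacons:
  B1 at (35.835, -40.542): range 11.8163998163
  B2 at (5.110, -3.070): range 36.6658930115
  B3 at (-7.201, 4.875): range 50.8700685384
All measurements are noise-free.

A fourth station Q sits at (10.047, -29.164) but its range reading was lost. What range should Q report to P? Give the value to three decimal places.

eq1: (x − 35.835)² + (y + 40.542)² = 11.8163998163²
eq2: (x − 5.110)² + (y + 3.070)² = 36.6658930115²
eq3: (x + 7.201)² + (y − 4.875)² = 50.8700685384²
eq3−eq1, eq3−eq2 (x²,y² cancel):
  86.072·x − 90.834·y = 5300.317531
  24.622·x − 15.890·y = 1203.293137
det = 86.072·-15.890 − -90.834·24.622 = 868.830668
x = (5300.317531·-15.890 − -90.834·1203.293137) / 868.830668 = 28.863948
y = (86.072·1203.293137 − 5300.317531·24.622) / 868.830668 = -31.000945
|P − Q| = √((28.863948 − 10.047)² + (-31.000945 − -29.164)²) = 18.906398

18.906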